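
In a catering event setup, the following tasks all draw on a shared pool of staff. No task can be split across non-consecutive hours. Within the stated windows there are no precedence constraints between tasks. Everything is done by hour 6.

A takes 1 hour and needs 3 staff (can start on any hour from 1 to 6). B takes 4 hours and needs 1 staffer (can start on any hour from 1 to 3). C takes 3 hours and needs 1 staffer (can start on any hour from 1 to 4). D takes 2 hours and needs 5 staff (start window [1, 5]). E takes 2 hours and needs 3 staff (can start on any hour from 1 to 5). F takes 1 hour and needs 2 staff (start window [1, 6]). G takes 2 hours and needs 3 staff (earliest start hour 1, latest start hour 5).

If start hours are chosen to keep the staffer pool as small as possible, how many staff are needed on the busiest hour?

6

Early-start (A@1, B@1, C@1, D@1, E@1, F@1, G@1) gives peak 18: h1:18  h2:13  h3:2  h4:1  h5:0  h6:0.
Shift B→3, C→2, D→5, F→2, G→3.
Schedule A@1, B@3, C@2, D@5, E@1, F@2, G@3: h1:6  h2:6  h3:5  h4:5  h5:6  h6:6 — peak 6.
Total staffer-hours = 34 over 6 hours ⇒ peak ≥ ⌈34/6⌉ = 6, so 6 is optimal.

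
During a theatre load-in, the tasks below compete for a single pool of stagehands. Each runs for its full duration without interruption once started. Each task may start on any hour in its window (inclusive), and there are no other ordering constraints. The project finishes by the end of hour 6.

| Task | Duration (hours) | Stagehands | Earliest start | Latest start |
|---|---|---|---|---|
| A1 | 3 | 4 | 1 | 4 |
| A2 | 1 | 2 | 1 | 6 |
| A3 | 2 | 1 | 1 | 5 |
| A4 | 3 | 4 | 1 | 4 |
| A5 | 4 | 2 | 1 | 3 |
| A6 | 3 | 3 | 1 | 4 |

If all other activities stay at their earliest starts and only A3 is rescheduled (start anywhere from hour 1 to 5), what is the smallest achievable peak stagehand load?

15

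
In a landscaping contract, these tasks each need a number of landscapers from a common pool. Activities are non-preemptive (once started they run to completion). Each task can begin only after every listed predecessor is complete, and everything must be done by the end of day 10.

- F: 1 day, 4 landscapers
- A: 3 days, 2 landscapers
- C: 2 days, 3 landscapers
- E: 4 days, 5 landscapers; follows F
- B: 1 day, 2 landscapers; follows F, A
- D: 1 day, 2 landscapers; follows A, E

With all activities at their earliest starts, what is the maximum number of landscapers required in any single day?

10

Early-start schedule: F@1, A@1, C@1, E@2, B@4, D@6.
Load per day: day 1: 9, day 2: 10, day 3: 7, day 4: 7, day 5: 5, day 6: 2, day 7: 0, day 8: 0, day 9: 0, day 10: 0.
Peak is 10.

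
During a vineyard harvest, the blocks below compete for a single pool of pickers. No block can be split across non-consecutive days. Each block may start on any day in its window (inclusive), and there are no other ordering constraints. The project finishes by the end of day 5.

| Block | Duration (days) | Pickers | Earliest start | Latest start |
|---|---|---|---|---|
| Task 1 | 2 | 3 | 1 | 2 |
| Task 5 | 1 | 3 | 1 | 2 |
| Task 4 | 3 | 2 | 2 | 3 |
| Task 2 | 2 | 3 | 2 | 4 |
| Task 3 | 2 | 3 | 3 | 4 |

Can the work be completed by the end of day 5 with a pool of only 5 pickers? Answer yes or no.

Total picker-days = 27; over 5 days the average is 27/5 > 5, so some day must exceed 5.

no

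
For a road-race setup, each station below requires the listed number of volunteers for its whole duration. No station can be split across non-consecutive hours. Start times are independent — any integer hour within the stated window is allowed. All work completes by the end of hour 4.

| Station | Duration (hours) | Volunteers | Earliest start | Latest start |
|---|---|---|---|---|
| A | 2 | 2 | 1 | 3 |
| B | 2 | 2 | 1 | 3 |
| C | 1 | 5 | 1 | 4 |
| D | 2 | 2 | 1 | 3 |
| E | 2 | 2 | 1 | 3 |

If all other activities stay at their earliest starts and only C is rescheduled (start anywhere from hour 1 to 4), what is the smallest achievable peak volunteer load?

C@1: h1:13  h2:8  h3:0  h4:0 → peak 13
C@2: h1:8  h2:13  h3:0  h4:0 → peak 13
C@3: h1:8  h2:8  h3:5  h4:0 → peak 8
C@4: h1:8  h2:8  h3:0  h4:5 → peak 8
Best is C@3, peak 8.

8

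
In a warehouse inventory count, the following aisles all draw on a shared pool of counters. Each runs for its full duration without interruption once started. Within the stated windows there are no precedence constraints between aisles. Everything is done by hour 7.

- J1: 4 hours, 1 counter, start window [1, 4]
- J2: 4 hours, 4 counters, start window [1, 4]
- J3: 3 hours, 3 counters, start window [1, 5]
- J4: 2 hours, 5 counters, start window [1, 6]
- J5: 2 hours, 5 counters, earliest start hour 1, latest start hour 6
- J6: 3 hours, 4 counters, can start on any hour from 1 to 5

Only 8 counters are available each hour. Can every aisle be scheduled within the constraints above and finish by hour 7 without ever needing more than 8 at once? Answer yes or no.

no

Total counter-hours = 61; over 7 hours the average is 61/7 > 8, so some hour must exceed 8.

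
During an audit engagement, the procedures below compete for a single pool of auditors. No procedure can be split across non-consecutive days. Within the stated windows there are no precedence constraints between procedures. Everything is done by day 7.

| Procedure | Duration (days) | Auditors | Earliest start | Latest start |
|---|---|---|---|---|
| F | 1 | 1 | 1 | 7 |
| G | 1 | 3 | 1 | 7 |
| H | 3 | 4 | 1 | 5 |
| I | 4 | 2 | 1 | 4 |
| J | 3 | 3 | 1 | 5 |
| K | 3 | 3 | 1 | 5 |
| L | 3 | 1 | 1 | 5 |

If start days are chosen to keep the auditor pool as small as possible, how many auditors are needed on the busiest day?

Early-start (F@1, G@1, H@1, I@1, J@1, K@1, L@1) gives peak 17: d1:17  d2:13  d3:13  d4:2  d5:0  d6:0  d7:0.
Shift H→2, J→5, K→5.
Schedule F@1, G@1, H@2, I@1, J@5, K@5, L@1: d1:7  d2:7  d3:7  d4:6  d5:6  d6:6  d7:6 — peak 7.
Total auditor-days = 45 over 7 days ⇒ peak ≥ ⌈45/7⌉ = 7, so 7 is optimal.

7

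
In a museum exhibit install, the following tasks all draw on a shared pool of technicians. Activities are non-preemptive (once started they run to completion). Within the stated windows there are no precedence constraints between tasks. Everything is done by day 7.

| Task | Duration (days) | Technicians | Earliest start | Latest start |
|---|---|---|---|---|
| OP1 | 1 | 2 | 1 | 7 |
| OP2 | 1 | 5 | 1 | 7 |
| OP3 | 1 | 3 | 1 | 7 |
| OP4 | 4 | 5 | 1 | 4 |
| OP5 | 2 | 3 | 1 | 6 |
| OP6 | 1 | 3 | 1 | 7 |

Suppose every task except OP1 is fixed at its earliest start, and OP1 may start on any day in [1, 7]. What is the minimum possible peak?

OP1@1: d1:21  d2:8  d3:5  d4:5  d5:0  d6:0  d7:0 → peak 21
OP1@2: d1:19  d2:10  d3:5  d4:5  d5:0  d6:0  d7:0 → peak 19
OP1@3: d1:19  d2:8  d3:7  d4:5  d5:0  d6:0  d7:0 → peak 19
OP1@4: d1:19  d2:8  d3:5  d4:7  d5:0  d6:0  d7:0 → peak 19
OP1@5: d1:19  d2:8  d3:5  d4:5  d5:2  d6:0  d7:0 → peak 19
OP1@6: d1:19  d2:8  d3:5  d4:5  d5:0  d6:2  d7:0 → peak 19
OP1@7: d1:19  d2:8  d3:5  d4:5  d5:0  d6:0  d7:2 → peak 19
Best is OP1@2, peak 19.

19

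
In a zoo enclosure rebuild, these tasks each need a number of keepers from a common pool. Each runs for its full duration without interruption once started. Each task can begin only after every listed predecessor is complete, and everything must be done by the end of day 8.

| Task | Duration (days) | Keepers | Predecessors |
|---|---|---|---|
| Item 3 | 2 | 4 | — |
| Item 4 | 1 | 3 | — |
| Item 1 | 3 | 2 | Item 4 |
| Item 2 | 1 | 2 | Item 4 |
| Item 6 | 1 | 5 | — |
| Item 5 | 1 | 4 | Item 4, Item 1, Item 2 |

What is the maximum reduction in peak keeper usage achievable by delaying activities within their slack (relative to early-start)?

Early-start peak: d1:12  d2:8  d3:2  d4:2  d5:4  d6:0  d7:0  d8:0 ⇒ 12.
Leveled (Item 3@1, Item 4@3, Item 1@4, Item 2@4, Item 6@7, Item 5@8): d1:4  d2:4  d3:3  d4:4  d5:2  d6:2  d7:5  d8:4 ⇒ 5.
Reduction 12 − 5 = 7.

7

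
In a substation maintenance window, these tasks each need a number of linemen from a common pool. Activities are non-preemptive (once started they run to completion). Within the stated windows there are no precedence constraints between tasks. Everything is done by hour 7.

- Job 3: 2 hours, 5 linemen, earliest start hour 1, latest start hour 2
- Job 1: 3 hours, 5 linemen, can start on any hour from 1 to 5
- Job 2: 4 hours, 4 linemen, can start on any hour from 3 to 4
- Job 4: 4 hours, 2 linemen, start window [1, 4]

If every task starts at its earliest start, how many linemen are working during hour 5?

At early start, hour 5 has: Job 2.
Demand: 4 = 4.

4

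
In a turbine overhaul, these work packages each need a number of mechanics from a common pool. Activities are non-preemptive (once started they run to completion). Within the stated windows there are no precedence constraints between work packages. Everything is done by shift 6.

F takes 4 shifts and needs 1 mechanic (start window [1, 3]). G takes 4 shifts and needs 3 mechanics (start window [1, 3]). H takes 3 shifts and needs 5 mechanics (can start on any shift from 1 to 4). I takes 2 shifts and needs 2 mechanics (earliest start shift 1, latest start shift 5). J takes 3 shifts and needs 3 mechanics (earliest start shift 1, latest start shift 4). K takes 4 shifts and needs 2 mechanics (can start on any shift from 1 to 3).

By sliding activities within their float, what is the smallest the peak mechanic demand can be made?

Early-start (F@1, G@1, H@1, I@1, J@1, K@1) gives peak 16: s1:16  s2:16  s3:14  s4:6  s5:0  s6:0.
Shift J→4, K→3.
Schedule F@1, G@1, H@1, I@1, J@4, K@3: s1:11  s2:11  s3:11  s4:9  s5:5  s6:5 — peak 11.

11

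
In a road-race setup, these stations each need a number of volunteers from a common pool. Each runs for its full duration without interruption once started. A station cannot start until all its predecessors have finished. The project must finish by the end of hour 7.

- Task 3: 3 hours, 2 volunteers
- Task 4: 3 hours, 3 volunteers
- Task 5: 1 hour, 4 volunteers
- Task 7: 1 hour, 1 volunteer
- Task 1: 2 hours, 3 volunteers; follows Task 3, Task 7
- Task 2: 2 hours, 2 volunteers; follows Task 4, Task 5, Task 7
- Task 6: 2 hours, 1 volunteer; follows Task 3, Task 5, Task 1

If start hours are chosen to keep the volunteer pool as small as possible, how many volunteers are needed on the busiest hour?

6

Early-start (Task 3@1, Task 4@1, Task 5@1, Task 7@1, Task 1@4, Task 2@4, Task 6@6) gives peak 10: h1:10  h2:5  h3:5  h4:5  h5:5  h6:1  h7:1.
Shift Task 4→2, Task 7→2, Task 2→5.
Schedule Task 3@1, Task 4@2, Task 5@1, Task 7@2, Task 1@4, Task 2@5, Task 6@6: h1:6  h2:6  h3:5  h4:6  h5:5  h6:3  h7:1 — peak 6.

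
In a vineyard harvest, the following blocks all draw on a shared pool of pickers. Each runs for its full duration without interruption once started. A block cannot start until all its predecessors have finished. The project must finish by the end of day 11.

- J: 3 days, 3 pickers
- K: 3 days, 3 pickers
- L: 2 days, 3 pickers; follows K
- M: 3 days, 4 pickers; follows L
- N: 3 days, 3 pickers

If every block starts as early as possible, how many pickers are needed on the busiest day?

Early-start schedule: J@1, K@1, L@4, M@6, N@1.
Load per day: day 1: 9, day 2: 9, day 3: 9, day 4: 3, day 5: 3, day 6: 4, day 7: 4, day 8: 4, day 9: 0, day 10: 0, day 11: 0.
Peak is 9.

9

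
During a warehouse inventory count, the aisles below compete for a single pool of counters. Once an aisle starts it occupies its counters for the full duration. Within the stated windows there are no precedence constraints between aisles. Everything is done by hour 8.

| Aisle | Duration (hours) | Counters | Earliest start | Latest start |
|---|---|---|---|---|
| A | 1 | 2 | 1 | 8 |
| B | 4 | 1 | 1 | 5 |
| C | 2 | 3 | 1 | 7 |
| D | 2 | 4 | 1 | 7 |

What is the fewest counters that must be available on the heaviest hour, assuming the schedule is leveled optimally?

Early-start (A@1, B@1, C@1, D@1) gives peak 10: h1:10  h2:8  h3:1  h4:1  h5:0  h6:0  h7:0  h8:0.
Shift C→2, D→5.
Schedule A@1, B@1, C@2, D@5: h1:3  h2:4  h3:4  h4:1  h5:4  h6:4  h7:0  h8:0 — peak 4.

4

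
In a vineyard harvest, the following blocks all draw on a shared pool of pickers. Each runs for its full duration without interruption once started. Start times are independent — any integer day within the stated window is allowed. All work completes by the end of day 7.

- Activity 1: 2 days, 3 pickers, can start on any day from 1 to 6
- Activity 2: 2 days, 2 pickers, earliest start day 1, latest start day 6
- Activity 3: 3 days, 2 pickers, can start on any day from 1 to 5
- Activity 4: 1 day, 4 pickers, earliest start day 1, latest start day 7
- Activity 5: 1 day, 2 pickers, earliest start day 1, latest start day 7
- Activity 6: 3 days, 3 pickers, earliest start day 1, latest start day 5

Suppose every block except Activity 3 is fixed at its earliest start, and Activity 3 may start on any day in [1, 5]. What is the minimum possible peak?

Activity 3@1: d1:16  d2:10  d3:5  d4:0  d5:0  d6:0  d7:0 → peak 16
Activity 3@2: d1:14  d2:10  d3:5  d4:2  d5:0  d6:0  d7:0 → peak 14
Activity 3@3: d1:14  d2:8  d3:5  d4:2  d5:2  d6:0  d7:0 → peak 14
Activity 3@4: d1:14  d2:8  d3:3  d4:2  d5:2  d6:2  d7:0 → peak 14
Activity 3@5: d1:14  d2:8  d3:3  d4:0  d5:2  d6:2  d7:2 → peak 14
Best is Activity 3@2, peak 14.

14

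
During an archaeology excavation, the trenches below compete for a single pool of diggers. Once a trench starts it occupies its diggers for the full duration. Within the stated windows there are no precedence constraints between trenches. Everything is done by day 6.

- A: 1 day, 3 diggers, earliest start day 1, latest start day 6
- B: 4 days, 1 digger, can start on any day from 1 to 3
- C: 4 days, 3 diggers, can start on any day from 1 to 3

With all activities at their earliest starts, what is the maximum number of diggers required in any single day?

7

Early-start schedule: A@1, B@1, C@1.
Load per day: day 1: 7, day 2: 4, day 3: 4, day 4: 4, day 5: 0, day 6: 0.
Peak is 7.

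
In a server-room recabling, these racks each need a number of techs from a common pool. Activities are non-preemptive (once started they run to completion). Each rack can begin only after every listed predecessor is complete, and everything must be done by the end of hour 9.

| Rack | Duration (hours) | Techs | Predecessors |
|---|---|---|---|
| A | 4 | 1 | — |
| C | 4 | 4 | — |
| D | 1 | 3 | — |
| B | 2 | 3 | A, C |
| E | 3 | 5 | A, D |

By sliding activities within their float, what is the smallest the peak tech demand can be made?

6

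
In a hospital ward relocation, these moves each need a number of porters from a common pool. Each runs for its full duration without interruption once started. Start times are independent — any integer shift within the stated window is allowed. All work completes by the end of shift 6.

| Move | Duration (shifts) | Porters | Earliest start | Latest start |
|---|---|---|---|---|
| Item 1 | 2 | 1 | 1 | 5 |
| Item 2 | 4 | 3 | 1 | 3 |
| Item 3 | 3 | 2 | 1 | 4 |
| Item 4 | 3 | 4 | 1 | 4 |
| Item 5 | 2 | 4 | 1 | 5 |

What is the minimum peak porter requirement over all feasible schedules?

Early-start (Item 1@1, Item 2@1, Item 3@1, Item 4@1, Item 5@1) gives peak 14: s1:14  s2:14  s3:9  s4:3  s5:0  s6:0.
Shift Item 2→3, Item 4→4.
Schedule Item 1@1, Item 2@3, Item 3@1, Item 4@4, Item 5@1: s1:7  s2:7  s3:5  s4:7  s5:7  s6:7 — peak 7.
Total porter-shifts = 40 over 6 shifts ⇒ peak ≥ ⌈40/6⌉ = 7, so 7 is optimal.

7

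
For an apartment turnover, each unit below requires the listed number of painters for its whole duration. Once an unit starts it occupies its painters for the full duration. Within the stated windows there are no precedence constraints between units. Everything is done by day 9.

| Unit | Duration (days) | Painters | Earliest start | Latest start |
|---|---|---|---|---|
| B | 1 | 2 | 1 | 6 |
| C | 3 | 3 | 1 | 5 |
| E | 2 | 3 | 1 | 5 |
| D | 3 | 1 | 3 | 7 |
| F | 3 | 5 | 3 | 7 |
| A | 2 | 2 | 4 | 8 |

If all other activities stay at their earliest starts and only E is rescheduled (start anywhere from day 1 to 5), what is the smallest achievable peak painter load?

9

E@1: d1:8  d2:6  d3:9  d4:8  d5:8  d6:0  d7:0  d8:0  d9:0 → peak 9
E@2: d1:5  d2:6  d3:12  d4:8  d5:8  d6:0  d7:0  d8:0  d9:0 → peak 12
E@3: d1:5  d2:3  d3:12  d4:11  d5:8  d6:0  d7:0  d8:0  d9:0 → peak 12
E@4: d1:5  d2:3  d3:9  d4:11  d5:11  d6:0  d7:0  d8:0  d9:0 → peak 11
E@5: d1:5  d2:3  d3:9  d4:8  d5:11  d6:3  d7:0  d8:0  d9:0 → peak 11
Best is E@1, peak 9.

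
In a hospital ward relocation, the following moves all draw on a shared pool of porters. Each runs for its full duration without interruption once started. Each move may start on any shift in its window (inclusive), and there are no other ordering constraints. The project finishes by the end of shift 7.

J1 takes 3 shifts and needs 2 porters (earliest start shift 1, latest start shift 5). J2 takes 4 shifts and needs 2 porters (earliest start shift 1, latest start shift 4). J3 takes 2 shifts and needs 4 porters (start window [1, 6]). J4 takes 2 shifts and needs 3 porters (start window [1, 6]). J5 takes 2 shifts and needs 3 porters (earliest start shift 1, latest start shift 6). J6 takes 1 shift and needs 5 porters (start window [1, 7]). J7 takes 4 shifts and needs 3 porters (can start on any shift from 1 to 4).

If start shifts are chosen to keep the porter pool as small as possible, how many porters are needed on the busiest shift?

Early-start (J1@1, J2@1, J3@1, J4@1, J5@1, J6@1, J7@1) gives peak 22: s1:22  s2:17  s3:7  s4:5  s5:0  s6:0  s7:0.
Shift J4→3, J5→5, J6→7, J7→4.
Schedule J1@1, J2@1, J3@1, J4@3, J5@5, J6@7, J7@4: s1:8  s2:8  s3:7  s4:8  s5:6  s6:6  s7:8 — peak 8.
Total porter-shifts = 51 over 7 shifts ⇒ peak ≥ ⌈51/7⌉ = 8, so 8 is optimal.

8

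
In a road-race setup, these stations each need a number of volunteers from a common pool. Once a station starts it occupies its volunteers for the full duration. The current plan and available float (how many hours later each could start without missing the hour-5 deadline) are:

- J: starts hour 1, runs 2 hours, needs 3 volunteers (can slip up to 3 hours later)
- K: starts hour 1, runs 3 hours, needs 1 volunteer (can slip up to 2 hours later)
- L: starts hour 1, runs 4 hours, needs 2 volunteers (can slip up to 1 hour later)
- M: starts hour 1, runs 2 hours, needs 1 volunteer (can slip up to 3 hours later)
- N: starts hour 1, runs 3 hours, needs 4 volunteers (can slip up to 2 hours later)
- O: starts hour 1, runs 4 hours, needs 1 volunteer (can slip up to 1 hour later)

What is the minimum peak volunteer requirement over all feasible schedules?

Early-start (J@1, K@1, L@1, M@1, N@1, O@1) gives peak 12: h1:12  h2:12  h3:8  h4:3  h5:0.
Shift N→3.
Schedule J@1, K@1, L@1, M@1, N@3, O@1: h1:8  h2:8  h3:8  h4:7  h5:4 — peak 8.

8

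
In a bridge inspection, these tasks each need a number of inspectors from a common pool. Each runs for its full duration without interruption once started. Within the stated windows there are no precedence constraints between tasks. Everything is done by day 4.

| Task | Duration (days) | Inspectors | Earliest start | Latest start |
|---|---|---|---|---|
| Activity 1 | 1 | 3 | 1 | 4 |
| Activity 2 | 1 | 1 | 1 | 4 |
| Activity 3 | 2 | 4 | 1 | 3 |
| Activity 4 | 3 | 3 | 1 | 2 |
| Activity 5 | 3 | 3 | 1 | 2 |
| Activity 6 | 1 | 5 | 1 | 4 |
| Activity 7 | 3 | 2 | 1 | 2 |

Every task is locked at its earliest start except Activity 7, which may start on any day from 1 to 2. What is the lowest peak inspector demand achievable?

19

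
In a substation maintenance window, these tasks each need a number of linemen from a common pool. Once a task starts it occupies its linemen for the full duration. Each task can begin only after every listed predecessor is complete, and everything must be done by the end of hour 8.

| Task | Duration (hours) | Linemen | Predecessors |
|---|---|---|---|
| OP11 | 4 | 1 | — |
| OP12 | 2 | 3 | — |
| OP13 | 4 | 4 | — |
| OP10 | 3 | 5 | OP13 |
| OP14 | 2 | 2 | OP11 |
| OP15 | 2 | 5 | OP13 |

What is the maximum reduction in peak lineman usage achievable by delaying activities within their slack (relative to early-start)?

Early-start peak: h1:8  h2:8  h3:5  h4:5  h5:12  h6:12  h7:5  h8:0 ⇒ 12.
Leveled (OP11@1, OP12@1, OP13@1, OP10@5, OP14@5, OP15@7): h1:8  h2:8  h3:5  h4:5  h5:7  h6:7  h7:10  h8:5 ⇒ 10.
Reduction 12 − 10 = 2.

2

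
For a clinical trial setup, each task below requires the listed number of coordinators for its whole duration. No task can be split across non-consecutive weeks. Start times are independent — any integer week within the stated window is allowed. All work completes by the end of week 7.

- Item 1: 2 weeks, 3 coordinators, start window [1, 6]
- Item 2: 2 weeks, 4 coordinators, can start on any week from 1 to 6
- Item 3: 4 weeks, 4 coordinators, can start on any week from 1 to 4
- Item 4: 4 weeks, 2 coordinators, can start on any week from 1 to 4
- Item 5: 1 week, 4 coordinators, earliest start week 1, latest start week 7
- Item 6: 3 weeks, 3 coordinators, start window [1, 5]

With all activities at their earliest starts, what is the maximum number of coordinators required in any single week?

Early-start schedule: Item 1@1, Item 2@1, Item 3@1, Item 4@1, Item 5@1, Item 6@1.
Load per week: week 1: 20, week 2: 16, week 3: 9, week 4: 6, week 5: 0, week 6: 0, week 7: 0.
Peak is 20.

20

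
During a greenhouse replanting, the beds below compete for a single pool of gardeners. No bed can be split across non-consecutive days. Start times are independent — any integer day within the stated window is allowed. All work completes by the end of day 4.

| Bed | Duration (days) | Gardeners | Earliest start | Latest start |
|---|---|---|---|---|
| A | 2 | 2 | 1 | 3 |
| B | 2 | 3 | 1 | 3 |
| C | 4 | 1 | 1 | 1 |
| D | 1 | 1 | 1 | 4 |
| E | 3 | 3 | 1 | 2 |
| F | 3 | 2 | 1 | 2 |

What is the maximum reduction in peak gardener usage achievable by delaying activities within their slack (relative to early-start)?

Early-start peak: d1:12  d2:11  d3:6  d4:1 ⇒ 12.
Leveled (A@1, B@3, C@1, D@1, E@1, F@1): d1:9  d2:8  d3:9  d4:4 ⇒ 9.
Reduction 12 − 9 = 3.

3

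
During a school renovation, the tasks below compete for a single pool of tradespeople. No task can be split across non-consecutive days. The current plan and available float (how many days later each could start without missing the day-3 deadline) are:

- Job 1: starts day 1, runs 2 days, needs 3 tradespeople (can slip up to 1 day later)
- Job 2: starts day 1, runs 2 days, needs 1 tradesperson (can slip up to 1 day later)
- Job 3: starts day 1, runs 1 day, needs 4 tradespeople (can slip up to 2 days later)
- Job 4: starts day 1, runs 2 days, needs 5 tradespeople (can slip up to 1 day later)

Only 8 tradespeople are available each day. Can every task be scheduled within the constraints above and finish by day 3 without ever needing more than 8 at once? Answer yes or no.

no

The minimum achievable peak is 9; 8 < 9, so no feasible schedule stays within the cap.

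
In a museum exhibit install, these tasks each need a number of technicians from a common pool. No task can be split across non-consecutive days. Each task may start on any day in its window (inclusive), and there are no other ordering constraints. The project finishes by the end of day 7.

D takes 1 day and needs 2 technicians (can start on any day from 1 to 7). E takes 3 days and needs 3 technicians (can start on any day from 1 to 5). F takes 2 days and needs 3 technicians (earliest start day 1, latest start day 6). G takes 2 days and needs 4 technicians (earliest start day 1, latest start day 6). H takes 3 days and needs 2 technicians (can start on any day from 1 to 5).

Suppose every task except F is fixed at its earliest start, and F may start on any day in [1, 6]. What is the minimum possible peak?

11

F@1: d1:14  d2:12  d3:5  d4:0  d5:0  d6:0  d7:0 → peak 14
F@2: d1:11  d2:12  d3:8  d4:0  d5:0  d6:0  d7:0 → peak 12
F@3: d1:11  d2:9  d3:8  d4:3  d5:0  d6:0  d7:0 → peak 11
F@4: d1:11  d2:9  d3:5  d4:3  d5:3  d6:0  d7:0 → peak 11
F@5: d1:11  d2:9  d3:5  d4:0  d5:3  d6:3  d7:0 → peak 11
F@6: d1:11  d2:9  d3:5  d4:0  d5:0  d6:3  d7:3 → peak 11
Best is F@3, peak 11.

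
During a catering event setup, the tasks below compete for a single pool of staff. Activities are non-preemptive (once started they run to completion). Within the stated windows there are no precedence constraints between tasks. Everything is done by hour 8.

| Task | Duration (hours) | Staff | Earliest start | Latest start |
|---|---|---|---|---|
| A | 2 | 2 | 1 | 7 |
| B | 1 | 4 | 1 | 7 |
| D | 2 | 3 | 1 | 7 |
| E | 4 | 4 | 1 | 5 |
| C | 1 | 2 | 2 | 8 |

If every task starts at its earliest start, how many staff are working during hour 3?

4

At early start, hour 3 has: E.
Demand: 4 = 4.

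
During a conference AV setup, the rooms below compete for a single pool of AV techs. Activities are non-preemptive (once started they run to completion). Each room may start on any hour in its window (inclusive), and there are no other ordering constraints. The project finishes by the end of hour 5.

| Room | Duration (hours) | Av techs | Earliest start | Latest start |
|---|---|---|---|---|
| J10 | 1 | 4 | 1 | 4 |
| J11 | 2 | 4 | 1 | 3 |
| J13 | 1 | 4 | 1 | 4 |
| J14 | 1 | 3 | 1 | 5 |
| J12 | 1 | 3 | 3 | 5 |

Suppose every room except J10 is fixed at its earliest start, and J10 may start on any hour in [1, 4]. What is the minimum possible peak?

11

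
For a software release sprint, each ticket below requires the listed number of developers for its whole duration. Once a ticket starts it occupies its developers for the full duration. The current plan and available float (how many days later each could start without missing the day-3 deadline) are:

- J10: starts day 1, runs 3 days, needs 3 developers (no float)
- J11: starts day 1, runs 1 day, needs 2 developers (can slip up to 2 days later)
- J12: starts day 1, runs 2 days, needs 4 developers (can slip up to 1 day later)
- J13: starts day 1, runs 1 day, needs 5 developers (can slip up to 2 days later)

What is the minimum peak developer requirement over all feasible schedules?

Early-start (J10@1, J11@1, J12@1, J13@1) gives peak 14: d1:14  d2:7  d3:3.
Shift J13→3.
Schedule J10@1, J11@1, J12@1, J13@3: d1:9  d2:7  d3:8 — peak 9.
No arrangement of the 18 feasible schedules does better.

9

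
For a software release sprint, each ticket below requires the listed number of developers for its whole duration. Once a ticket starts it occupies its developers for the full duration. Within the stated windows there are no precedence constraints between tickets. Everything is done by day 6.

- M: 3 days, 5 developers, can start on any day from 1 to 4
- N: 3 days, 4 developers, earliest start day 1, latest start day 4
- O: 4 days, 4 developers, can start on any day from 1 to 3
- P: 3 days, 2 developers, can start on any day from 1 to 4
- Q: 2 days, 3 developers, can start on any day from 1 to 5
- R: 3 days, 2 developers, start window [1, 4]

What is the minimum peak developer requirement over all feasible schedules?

11

Early-start (M@1, N@1, O@1, P@1, Q@1, R@1) gives peak 20: d1:20  d2:20  d3:17  d4:4  d5:0  d6:0.
Shift N→4, Q→5, R→4.
Schedule M@1, N@4, O@1, P@1, Q@5, R@4: d1:11  d2:11  d3:11  d4:10  d5:9  d6:9 — peak 11.
Total developer-days = 61 over 6 days ⇒ peak ≥ ⌈61/6⌉ = 11, so 11 is optimal.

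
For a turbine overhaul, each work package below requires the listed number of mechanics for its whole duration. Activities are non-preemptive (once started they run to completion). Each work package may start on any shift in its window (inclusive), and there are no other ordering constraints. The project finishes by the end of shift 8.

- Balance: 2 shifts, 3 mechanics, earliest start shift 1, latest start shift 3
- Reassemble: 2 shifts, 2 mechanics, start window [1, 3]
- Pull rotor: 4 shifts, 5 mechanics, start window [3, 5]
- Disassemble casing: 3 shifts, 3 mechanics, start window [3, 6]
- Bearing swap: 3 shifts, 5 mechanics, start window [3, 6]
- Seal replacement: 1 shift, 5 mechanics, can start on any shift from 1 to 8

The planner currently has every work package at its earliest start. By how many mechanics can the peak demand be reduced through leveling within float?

3

Early-start peak: s1:10  s2:5  s3:13  s4:13  s5:13  s6:5  s7:0  s8:0 ⇒ 13.
Leveled (Balance@1, Reassemble@1, Pull rotor@3, Disassemble casing@3, Bearing swap@6, Seal replacement@1): s1:10  s2:5  s3:8  s4:8  s5:8  s6:10  s7:5  s8:5 ⇒ 10.
Reduction 13 − 10 = 3.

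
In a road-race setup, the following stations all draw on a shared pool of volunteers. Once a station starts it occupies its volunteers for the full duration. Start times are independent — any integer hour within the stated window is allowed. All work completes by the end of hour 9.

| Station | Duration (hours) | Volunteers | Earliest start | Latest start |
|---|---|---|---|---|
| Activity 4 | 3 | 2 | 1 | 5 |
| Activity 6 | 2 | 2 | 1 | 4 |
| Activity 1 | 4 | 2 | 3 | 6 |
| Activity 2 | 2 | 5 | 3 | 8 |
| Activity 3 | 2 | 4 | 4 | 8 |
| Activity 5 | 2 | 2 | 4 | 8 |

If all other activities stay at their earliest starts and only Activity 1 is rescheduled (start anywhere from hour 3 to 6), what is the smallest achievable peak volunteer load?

11

Activity 1@3: h1:4  h2:4  h3:9  h4:13  h5:8  h6:2  h7:0  h8:0  h9:0 → peak 13
Activity 1@4: h1:4  h2:4  h3:7  h4:13  h5:8  h6:2  h7:2  h8:0  h9:0 → peak 13
Activity 1@5: h1:4  h2:4  h3:7  h4:11  h5:8  h6:2  h7:2  h8:2  h9:0 → peak 11
Activity 1@6: h1:4  h2:4  h3:7  h4:11  h5:6  h6:2  h7:2  h8:2  h9:2 → peak 11
Best is Activity 1@5, peak 11.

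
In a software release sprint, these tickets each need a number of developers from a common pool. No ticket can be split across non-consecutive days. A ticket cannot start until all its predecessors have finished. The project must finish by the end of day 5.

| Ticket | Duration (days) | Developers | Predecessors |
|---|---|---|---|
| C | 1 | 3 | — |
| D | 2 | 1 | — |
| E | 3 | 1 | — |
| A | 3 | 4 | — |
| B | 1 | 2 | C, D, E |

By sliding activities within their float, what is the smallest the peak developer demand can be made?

6

Early-start (C@1, D@1, E@1, A@1, B@4) gives peak 9: d1:9  d2:6  d3:5  d4:2  d5:0.
Shift A→2.
Schedule C@1, D@1, E@1, A@2, B@4: d1:5  d2:6  d3:5  d4:6  d5:0 — peak 6.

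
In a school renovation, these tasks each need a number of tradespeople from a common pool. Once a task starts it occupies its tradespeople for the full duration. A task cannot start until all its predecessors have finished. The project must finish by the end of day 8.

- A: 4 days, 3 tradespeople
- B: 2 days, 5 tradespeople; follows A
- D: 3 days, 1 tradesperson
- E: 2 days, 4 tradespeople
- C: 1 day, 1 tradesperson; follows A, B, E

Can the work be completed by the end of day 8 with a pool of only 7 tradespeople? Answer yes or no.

Schedule A@1, B@5, D@3, E@1, C@7: d1:7  d2:7  d3:4  d4:4  d5:6  d6:5  d7:1  d8:0 — peak 7 ≤ 7.

yes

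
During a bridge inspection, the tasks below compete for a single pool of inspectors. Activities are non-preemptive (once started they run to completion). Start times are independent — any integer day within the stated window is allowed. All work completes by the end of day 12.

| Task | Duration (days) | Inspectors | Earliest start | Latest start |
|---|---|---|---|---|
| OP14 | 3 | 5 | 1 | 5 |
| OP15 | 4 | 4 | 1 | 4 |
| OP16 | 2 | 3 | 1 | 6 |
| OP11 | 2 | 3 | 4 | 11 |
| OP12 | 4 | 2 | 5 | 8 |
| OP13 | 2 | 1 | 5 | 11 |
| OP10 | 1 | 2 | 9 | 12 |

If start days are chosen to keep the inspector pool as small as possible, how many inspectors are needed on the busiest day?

7

Early-start (OP14@1, OP15@1, OP16@1, OP11@4, OP12@5, OP13@5, OP10@9) gives peak 12: d1:12  d2:12  d3:9  d4:7  d5:6  d6:3  d7:2  d8:2  d9:2  d10:0  d11:0  d12:0.
Shift OP15→4, OP16→4, OP11→6, OP12→8, OP13→8.
Schedule OP14@1, OP15@4, OP16@4, OP11@6, OP12@8, OP13@8, OP10@9: d1:5  d2:5  d3:5  d4:7  d5:7  d6:7  d7:7  d8:3  d9:5  d10:2  d11:2  d12:0 — peak 7.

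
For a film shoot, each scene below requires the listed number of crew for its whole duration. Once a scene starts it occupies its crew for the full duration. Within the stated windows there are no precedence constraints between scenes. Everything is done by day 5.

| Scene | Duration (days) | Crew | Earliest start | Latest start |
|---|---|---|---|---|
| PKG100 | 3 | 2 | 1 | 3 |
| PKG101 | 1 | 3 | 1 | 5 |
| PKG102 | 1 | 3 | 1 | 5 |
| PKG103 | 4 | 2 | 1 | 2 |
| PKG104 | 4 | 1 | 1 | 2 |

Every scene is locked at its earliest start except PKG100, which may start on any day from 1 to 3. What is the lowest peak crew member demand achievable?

9

PKG100@1: d1:11  d2:5  d3:5  d4:3  d5:0 → peak 11
PKG100@2: d1:9  d2:5  d3:5  d4:5  d5:0 → peak 9
PKG100@3: d1:9  d2:3  d3:5  d4:5  d5:2 → peak 9
Best is PKG100@2, peak 9.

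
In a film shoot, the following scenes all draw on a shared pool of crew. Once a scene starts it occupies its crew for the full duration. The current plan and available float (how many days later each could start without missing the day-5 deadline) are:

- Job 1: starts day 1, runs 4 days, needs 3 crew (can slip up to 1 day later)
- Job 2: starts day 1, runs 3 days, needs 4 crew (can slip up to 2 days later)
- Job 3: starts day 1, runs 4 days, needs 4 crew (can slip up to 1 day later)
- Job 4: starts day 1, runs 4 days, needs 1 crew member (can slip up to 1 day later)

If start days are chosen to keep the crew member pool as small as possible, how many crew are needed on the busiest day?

Schedule Job 1@1, Job 2@1, Job 3@1, Job 4@1: d1:12  d2:12  d3:12  d4:8  d5:0 — peak 12.
No arrangement of the 24 feasible schedules does better.

12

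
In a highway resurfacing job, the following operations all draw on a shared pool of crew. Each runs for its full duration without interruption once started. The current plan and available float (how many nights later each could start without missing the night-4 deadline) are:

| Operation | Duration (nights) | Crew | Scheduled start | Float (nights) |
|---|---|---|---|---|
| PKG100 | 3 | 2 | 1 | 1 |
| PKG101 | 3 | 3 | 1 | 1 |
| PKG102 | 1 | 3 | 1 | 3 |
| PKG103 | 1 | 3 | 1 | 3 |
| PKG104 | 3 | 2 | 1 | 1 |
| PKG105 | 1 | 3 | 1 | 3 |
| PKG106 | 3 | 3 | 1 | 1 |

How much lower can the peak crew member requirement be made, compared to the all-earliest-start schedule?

9

Early-start peak: n1:19  n2:10  n3:10  n4:0 ⇒ 19.
Leveled (PKG100@1, PKG101@1, PKG102@1, PKG103@4, PKG104@1, PKG105@4, PKG106@2): n1:10  n2:10  n3:10  n4:9 ⇒ 10.
Reduction 19 − 10 = 9.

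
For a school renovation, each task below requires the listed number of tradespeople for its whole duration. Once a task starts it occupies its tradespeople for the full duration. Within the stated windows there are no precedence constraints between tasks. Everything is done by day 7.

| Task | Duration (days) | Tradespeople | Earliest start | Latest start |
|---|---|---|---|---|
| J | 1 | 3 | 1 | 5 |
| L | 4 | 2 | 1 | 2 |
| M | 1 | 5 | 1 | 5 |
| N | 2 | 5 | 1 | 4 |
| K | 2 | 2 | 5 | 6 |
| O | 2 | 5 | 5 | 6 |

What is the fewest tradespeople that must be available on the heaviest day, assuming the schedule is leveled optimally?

Early-start (J@1, L@1, M@1, N@1, K@5, O@5) gives peak 15: d1:15  d2:7  d3:2  d4:2  d5:7  d6:7  d7:0.
Shift M→2, N→3.
Schedule J@1, L@1, M@2, N@3, K@5, O@5: d1:5  d2:7  d3:7  d4:7  d5:7  d6:7  d7:0 — peak 7.

7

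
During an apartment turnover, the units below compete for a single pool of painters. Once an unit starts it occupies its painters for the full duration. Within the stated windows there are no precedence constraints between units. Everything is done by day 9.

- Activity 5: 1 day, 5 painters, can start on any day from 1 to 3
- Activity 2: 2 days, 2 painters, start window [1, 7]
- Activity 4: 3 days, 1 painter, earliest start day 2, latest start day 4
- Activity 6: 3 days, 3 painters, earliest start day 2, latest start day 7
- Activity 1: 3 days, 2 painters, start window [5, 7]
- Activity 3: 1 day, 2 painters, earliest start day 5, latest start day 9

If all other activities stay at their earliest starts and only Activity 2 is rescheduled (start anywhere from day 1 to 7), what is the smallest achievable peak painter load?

Activity 2@1: d1:7  d2:6  d3:4  d4:4  d5:4  d6:2  d7:2  d8:0  d9:0 → peak 7
Activity 2@2: d1:5  d2:6  d3:6  d4:4  d5:4  d6:2  d7:2  d8:0  d9:0 → peak 6
Activity 2@3: d1:5  d2:4  d3:6  d4:6  d5:4  d6:2  d7:2  d8:0  d9:0 → peak 6
Activity 2@4: d1:5  d2:4  d3:4  d4:6  d5:6  d6:2  d7:2  d8:0  d9:0 → peak 6
Activity 2@5: d1:5  d2:4  d3:4  d4:4  d5:6  d6:4  d7:2  d8:0  d9:0 → peak 6
Activity 2@6: d1:5  d2:4  d3:4  d4:4  d5:4  d6:4  d7:4  d8:0  d9:0 → peak 5
Activity 2@7: d1:5  d2:4  d3:4  d4:4  d5:4  d6:2  d7:4  d8:2  d9:0 → peak 5
Best is Activity 2@6, peak 5.

5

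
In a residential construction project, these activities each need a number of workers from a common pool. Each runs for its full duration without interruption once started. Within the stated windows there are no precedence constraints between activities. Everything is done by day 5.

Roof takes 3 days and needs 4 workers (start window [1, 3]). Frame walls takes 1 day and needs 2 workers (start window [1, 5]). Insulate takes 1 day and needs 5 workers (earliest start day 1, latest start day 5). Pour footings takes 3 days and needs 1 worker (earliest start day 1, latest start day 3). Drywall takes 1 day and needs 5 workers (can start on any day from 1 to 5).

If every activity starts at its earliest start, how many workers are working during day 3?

At early start, day 3 has: Roof, Pour footings.
Demand: 4 + 1 = 5.

5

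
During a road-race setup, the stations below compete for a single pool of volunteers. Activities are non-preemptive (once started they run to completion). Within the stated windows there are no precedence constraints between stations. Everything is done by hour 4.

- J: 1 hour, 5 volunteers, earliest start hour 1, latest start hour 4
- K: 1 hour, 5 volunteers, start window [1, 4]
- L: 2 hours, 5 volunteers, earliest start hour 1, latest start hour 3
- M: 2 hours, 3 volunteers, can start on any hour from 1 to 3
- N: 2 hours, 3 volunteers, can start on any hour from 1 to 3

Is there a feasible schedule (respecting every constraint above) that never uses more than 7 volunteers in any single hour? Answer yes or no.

no

Total volunteer-hours = 32; over 4 hours the average is 32/4 > 7, so some hour must exceed 7.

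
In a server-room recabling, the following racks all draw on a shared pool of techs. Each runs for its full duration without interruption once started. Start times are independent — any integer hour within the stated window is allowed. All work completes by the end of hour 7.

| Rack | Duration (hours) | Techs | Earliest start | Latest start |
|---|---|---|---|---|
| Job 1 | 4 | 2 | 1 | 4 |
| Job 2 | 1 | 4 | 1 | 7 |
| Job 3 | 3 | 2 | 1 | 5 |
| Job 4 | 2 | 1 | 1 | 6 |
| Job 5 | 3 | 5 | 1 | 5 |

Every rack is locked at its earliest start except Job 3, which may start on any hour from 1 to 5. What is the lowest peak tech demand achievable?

Job 3@1: h1:14  h2:10  h3:9  h4:2  h5:0  h6:0  h7:0 → peak 14
Job 3@2: h1:12  h2:10  h3:9  h4:4  h5:0  h6:0  h7:0 → peak 12
Job 3@3: h1:12  h2:8  h3:9  h4:4  h5:2  h6:0  h7:0 → peak 12
Job 3@4: h1:12  h2:8  h3:7  h4:4  h5:2  h6:2  h7:0 → peak 12
Job 3@5: h1:12  h2:8  h3:7  h4:2  h5:2  h6:2  h7:2 → peak 12
Best is Job 3@2, peak 12.

12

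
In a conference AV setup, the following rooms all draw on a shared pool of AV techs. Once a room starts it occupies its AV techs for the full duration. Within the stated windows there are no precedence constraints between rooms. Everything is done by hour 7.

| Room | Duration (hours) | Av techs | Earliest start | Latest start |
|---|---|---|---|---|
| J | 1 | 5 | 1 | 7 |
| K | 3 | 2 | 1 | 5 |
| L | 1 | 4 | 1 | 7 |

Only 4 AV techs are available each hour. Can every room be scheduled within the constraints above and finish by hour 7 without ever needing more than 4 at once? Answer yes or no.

The minimum achievable peak is 5; 4 < 5, so no feasible schedule stays within the cap.

no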